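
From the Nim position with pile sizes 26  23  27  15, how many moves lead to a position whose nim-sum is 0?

3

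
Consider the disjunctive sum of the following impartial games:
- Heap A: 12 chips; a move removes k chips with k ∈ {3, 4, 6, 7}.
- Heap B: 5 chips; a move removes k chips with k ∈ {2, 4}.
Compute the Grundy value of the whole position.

2

Build the Grundy sequence for heap A with g(k) = mex{g(k−s) : s ∈ {3, 4, 6, 7}, s ≤ k}:
k:     0  1  2  3  4  5  6  7  8  9 10 11 12
g(k):  0  0  0  1  1  1  2  2  2  3  0  0  0
So g(12) = 0.
Grundy values for heap B (subtraction set {2, 4}):
g(0) = mex{} = 0
g(1) = mex{} = 0
g(2) = mex{0} = 1
g(3) = mex{0} = 1
g(4) = mex{0,1} = 2
g(5) = mex{0,1} = 2
So g(5) = 2.
The value of a disjunctive sum is the nim-sum of the parts.
Combined value = 0 ⊕ 2 = 2.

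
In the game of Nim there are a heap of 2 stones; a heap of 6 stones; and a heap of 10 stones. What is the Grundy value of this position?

14

Nim-sum: 2 XOR 6 XOR 10 = 14.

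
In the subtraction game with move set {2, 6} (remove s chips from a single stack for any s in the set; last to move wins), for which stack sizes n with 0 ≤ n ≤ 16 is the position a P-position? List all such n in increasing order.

0, 1, 4, 5, 8, 9, 12, 13, 16

Compute g(0), g(1), … for moves {2, 6}:
k:     0  1  2  3  4  5  6  7  8  9 10 11 12 13 14 15 16
g(k):  0  0  1  1  0  0  1  1  0  0  1  1  0  0  1  1  0
The P-positions (g = 0) in 0..16 are 0, 1, 4, 5, 8, 9, 12, 13, 16.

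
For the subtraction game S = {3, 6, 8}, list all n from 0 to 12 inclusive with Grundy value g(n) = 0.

Compute g(0), g(1), … for moves {3, 6, 8}:
g(0) = mex{} = 0
g(1) = mex{} = 0
g(2) = mex{} = 0
g(3) = mex{0} = 1
g(4) = mex{0} = 1
g(5) = mex{0} = 1
g(6) = mex{0,1} = 2
g(7) = mex{0,1} = 2
g(8) = mex{0,1} = 2
g(9) = mex{0,1,2} = 3
g(10) = mex{0,1,2} = 3
g(11) = mex{1,2} = 0
g(12) = mex{1,2,3} = 0
The P-positions (g = 0) in 0..12 are 0, 1, 2, 11, 12.

0, 1, 2, 11, 12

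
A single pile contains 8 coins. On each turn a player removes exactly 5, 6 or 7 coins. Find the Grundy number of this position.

Grundy values for subtraction set {5, 6, 7}:
k:     0  1  2  3  4  5  6  7  8
g(k):  0  0  0  0  0  1  1  1  1
So g(8) = 1.

1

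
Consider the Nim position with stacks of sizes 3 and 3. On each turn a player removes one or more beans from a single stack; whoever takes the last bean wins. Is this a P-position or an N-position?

P-position

Compute the nim-sum pairwise:
3 XOR 3 = 0
The nim-sum is 0, so this is a P-position: the player to move is in a losing position under optimal play.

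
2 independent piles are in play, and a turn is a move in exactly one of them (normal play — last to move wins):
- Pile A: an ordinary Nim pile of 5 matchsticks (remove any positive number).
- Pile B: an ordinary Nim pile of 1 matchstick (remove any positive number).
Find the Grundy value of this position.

4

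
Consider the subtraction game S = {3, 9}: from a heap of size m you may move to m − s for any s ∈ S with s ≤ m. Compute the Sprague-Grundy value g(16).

Build the Grundy sequence with g(k) = mex{g(k−s) : s ∈ {3, 9}, s ≤ k}:
k:     0  1  2  3  4  5  6  7  8  9 10 11 12 13 14 15 16
g(k):  0  0  0  1  1  1  0  0  0  1  1  1  0  0  0  1  1
So g(16) = 1.

1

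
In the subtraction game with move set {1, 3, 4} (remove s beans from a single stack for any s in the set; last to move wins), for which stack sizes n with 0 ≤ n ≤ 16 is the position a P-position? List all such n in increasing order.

0, 2, 7, 9, 14, 16

Compute g(0), g(1), … for moves {1, 3, 4}:
k:     0  1  2  3  4  5  6  7  8  9 10 11 12 13 14 15 16
g(k):  0  1  0  1  2  3  2  0  1  0  1  2  3  2  0  1  0
The P-positions (g = 0) in 0..16 are 0, 2, 7, 9, 14, 16.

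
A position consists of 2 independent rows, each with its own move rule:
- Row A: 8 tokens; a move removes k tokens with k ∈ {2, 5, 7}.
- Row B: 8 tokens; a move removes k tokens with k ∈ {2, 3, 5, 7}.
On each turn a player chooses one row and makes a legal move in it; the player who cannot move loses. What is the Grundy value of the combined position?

6

Build the Grundy sequence for row A with g(k) = mex{g(k−s) : s ∈ {2, 5, 7}, s ≤ k}:
g(0) = mex{} = 0
g(1) = mex{} = 0
g(2) = mex{0} = 1
g(3) = mex{0} = 1
g(4) = mex{1} = 0
g(5) = mex{0,1} = 2
g(6) = mex{0} = 1
g(7) = mex{0,1,2} = 3
g(8) = mex{0,1} = 2
So g(8) = 2.
Grundy values for row B (subtraction set {2, 3, 5, 7}):
g(0) = mex{} = 0
g(1) = mex{} = 0
g(2) = mex{0} = 1
g(3) = mex{0} = 1
g(4) = mex{0,1} = 2
g(5) = mex{0,1} = 2
g(6) = mex{0,1,2} = 3
g(7) = mex{0,1,2} = 3
g(8) = mex{0,1,2,3} = 4
So g(8) = 4.
The value of a disjunctive sum is the nim-sum of the parts.
Combined value = 2 XOR 4 = 6.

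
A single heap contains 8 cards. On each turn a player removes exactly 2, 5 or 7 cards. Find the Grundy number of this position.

Compute g(0), g(1), … for moves {2, 5, 7}:
g(0) = mex{} = 0
g(1) = mex{} = 0
g(2) = mex{0} = 1
g(3) = mex{0} = 1
g(4) = mex{1} = 0
g(5) = mex{0,1} = 2
g(6) = mex{0} = 1
g(7) = mex{0,1,2} = 3
g(8) = mex{0,1} = 2
So g(8) = 2.

2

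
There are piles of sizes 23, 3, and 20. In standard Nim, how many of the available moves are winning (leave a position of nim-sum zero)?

0

Compute the nim-sum pairwise:
23 ⊕ 3 = 20
20 ⊕ 20 = 0
The nim-sum is already 0, so every move leaves a nonzero nim-sum — there are no winning moves.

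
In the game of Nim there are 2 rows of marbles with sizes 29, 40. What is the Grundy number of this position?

Nim-sum: 29 XOR 40 = 53.

53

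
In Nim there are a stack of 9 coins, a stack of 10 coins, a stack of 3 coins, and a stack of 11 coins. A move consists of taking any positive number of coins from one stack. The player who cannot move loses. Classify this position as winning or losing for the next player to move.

Winning position

Nim-sum: 9 XOR 10 XOR 3 XOR 11 = 11.
The nim-sum is 11 ≠ 0, so this is an N-position: the player to move can win.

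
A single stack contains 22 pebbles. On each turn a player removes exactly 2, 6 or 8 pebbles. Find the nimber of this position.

Compute g(0), g(1), … for moves {2, 6, 8}:
k:     0  1  2  3  4  5  6  7  8  9 10 11 12 13 14 15 16 17 18 19 20 21 22
g(k):  0  0  1  1  0  0  1  1  2  2  3  3  2  2  0  0  1  1  0  0  1  1  2
So g(22) = 2.

2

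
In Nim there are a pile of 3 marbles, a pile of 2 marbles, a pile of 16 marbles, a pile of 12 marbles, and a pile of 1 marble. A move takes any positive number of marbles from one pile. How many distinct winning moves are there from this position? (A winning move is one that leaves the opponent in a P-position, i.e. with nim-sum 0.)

1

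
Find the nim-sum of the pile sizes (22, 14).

24

Compute the nim-sum pairwise:
22 ^ 14 = 24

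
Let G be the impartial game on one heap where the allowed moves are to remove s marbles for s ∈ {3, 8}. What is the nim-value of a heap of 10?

1

Build the Grundy sequence with g(k) = mex{g(k−s) : s ∈ {3, 8}, s ≤ k}:
g(0) = mex{} = 0
g(1) = mex{} = 0
g(2) = mex{} = 0
g(3) = mex{0} = 1
g(4) = mex{0} = 1
g(5) = mex{0} = 1
g(6) = mex{1} = 0
g(7) = mex{1} = 0
g(8) = mex{0,1} = 2
g(9) = mex{0} = 1
g(10) = mex{0} = 1
So g(10) = 1.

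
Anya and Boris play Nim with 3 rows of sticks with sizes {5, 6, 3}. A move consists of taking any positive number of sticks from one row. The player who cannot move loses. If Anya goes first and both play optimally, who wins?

Boris wins

Write each in binary and XOR column by column:
  101  (5)
  110  (6)
  011  (3)
  ---
  000  (0)
The nim-sum is 0, so this is a P-position: the player to move is in a losing position under optimal play; Anya is about to move from it and so loses — Boris wins.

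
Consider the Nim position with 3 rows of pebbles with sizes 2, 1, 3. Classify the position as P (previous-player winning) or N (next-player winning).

Compute the nim-sum pairwise:
2 ^ 1 = 3
3 ^ 3 = 0
The nim-sum is 0, so this is a P-position: the player to move is in a losing position under optimal play.

P-position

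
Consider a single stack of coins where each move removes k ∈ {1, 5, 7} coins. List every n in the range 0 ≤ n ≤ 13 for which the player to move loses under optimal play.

0, 2, 4, 6, 8, 10, 12

Compute g(0), g(1), … for moves {1, 5, 7}:
g(0) = mex{} = 0
g(1) = mex{0} = 1
g(2) = mex{1} = 0
g(3) = mex{0} = 1
g(4) = mex{1} = 0
g(5) = mex{0} = 1
g(6) = mex{1} = 0
g(7) = mex{0} = 1
g(8) = mex{1} = 0
g(9) = mex{0} = 1
g(10) = mex{1} = 0
g(11) = mex{0} = 1
g(12) = mex{1} = 0
g(13) = mex{0} = 1
The P-positions (g = 0) in 0..13 are 0, 2, 4, 6, 8, 10, 12.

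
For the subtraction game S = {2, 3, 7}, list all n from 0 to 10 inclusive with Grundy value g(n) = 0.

Grundy values for subtraction set {2, 3, 7}:
g(0) = mex{} = 0
g(1) = mex{} = 0
g(2) = mex{0} = 1
g(3) = mex{0} = 1
g(4) = mex{0,1} = 2
g(5) = mex{1} = 0
g(6) = mex{1,2} = 0
g(7) = mex{0,2} = 1
g(8) = mex{0} = 1
g(9) = mex{0,1} = 2
g(10) = mex{1} = 0
The P-positions (g = 0) in 0..10 are 0, 1, 5, 6, 10.

0, 1, 5, 6, 10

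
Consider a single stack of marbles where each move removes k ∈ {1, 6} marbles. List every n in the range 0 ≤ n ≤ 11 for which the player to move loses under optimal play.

0, 2, 4, 7, 9, 11

Compute g(0), g(1), … for moves {1, 6}:
g(0) = mex{} = 0
g(1) = mex{0} = 1
g(2) = mex{1} = 0
g(3) = mex{0} = 1
g(4) = mex{1} = 0
g(5) = mex{0} = 1
g(6) = mex{0,1} = 2
g(7) = mex{1,2} = 0
g(8) = mex{0} = 1
g(9) = mex{1} = 0
g(10) = mex{0} = 1
g(11) = mex{1} = 0
The P-positions (g = 0) in 0..11 are 0, 2, 4, 7, 9, 11.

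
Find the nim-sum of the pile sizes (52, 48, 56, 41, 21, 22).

Write each in binary and XOR column by column:
  110100  (52)
  110000  (48)
  111000  (56)
  101001  (41)
  010101  (21)
  010110  (22)
  ------
  010110  (22)

22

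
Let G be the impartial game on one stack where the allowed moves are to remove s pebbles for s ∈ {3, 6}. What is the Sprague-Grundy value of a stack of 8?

2

Build the Grundy sequence with g(k) = mex{g(k−s) : s ∈ {3, 6}, s ≤ k}:
k:     0  1  2  3  4  5  6  7  8
g(k):  0  0  0  1  1  1  2  2  2
So g(8) = 2.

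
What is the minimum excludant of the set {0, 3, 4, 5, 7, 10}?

1

0 is in the set but 1 is not, so the mex is 1.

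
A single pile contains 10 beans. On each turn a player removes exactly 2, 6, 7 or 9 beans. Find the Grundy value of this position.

3

Compute g(0), g(1), … for moves {2, 6, 7, 9}:
k:     0  1  2  3  4  5  6  7  8  9 10
g(k):  0  0  1  1  0  0  1  1  2  2  3
So g(10) = 3.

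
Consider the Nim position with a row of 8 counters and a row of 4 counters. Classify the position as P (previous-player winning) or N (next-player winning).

N-position

Compute the nim-sum pairwise:
8 ^ 4 = 12
The nim-sum is 12 ≠ 0, so this is an N-position: the player to move can win.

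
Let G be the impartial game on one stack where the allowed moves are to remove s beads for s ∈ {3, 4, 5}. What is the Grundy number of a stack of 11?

Build the Grundy sequence with g(k) = mex{g(k−s) : s ∈ {3, 4, 5}, s ≤ k}:
g(0) = mex{} = 0
g(1) = mex{} = 0
g(2) = mex{} = 0
g(3) = mex{0} = 1
g(4) = mex{0} = 1
g(5) = mex{0} = 1
g(6) = mex{0,1} = 2
g(7) = mex{0,1} = 2
g(8) = mex{1} = 0
g(9) = mex{1,2} = 0
g(10) = mex{1,2} = 0
g(11) = mex{0,2} = 1
So g(11) = 1.

1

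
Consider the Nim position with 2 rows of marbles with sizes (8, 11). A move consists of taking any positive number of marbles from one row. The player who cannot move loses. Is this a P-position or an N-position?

Bitwise XOR of the heap sizes:
  1000  (8)
  1011  (11)
  ----
  0011  (3)
The nim-sum is 3 ≠ 0, so this is an N-position: the player to move can win.

N-position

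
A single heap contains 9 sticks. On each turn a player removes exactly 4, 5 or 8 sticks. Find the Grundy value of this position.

2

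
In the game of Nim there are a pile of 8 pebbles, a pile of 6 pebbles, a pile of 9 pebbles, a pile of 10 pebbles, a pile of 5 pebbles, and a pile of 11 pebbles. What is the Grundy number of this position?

3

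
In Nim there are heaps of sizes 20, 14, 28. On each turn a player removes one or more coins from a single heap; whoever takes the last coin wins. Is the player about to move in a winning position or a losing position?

Winning position

Write each in binary and XOR column by column:
  10100  (20)
  01110  (14)
  11100  (28)
  -----
  00110  (6)
The nim-sum is 6 ≠ 0, so this is an N-position: the player to move can win.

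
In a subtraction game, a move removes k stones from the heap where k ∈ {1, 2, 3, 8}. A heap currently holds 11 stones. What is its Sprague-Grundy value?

2

Build the Grundy sequence with g(k) = mex{g(k−s) : s ∈ {1, 2, 3, 8}, s ≤ k}:
g(0) = mex{} = 0
g(1) = mex{0} = 1
g(2) = mex{0,1} = 2
g(3) = mex{0,1,2} = 3
g(4) = mex{1,2,3} = 0
g(5) = mex{0,2,3} = 1
g(6) = mex{0,1,3} = 2
g(7) = mex{0,1,2} = 3
g(8) = mex{0,1,2,3} = 4
g(9) = mex{1,2,3,4} = 0
g(10) = mex{0,2,3,4} = 1
g(11) = mex{0,1,3,4} = 2
So g(11) = 2.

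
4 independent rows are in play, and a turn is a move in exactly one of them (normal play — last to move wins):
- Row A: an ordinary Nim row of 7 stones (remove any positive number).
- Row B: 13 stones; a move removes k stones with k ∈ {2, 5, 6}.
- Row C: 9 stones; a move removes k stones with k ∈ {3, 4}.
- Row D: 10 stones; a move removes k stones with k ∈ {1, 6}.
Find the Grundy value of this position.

Row A is a plain Nim row of size 7, so its Grundy value is 7.
Build the Grundy sequence for row B with g(k) = mex{g(k−s) : s ∈ {2, 5, 6}, s ≤ k}:
k:     0  1  2  3  4  5  6  7  8  9 10 11 12 13
g(k):  0  0  1  1  0  2  1  3  0  2  1  0  0  1
So g(13) = 1.
Build the Grundy sequence for row C with g(k) = mex{g(k−s) : s ∈ {3, 4}, s ≤ k}:
g(0) = mex{} = 0
g(1) = mex{} = 0
g(2) = mex{} = 0
g(3) = mex{0} = 1
g(4) = mex{0} = 1
g(5) = mex{0} = 1
g(6) = mex{0,1} = 2
g(7) = mex{1} = 0
g(8) = mex{1} = 0
g(9) = mex{1,2} = 0
So g(9) = 0.
For row D, compute g(0), g(1), … with moves {1, 6}:
k:     0  1  2  3  4  5  6  7  8  9 10
g(k):  0  1  0  1  0  1  2  0  1  0  1
So g(10) = 1.
The value of a disjunctive sum is the nim-sum of the parts.
Combined value = 7 ⊕ 1 ⊕ 0 ⊕ 1 = 7.

7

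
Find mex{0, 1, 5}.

The values 0, 1 are all present; 2 is the first non-negative integer missing from the set.

2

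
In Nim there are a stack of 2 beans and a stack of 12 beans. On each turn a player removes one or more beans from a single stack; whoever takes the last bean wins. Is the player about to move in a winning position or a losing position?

Nim-sum: 2 XOR 12 = 14.
The nim-sum is 14 ≠ 0, so this is an N-position: the player to move can win.

Winning position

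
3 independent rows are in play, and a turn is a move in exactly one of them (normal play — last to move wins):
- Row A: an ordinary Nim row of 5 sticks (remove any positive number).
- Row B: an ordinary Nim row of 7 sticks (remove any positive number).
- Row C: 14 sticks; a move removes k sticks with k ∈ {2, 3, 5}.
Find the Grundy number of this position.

Row A is a plain Nim row of size 5, so its Grundy value is 5.
Row B is a plain Nim row of size 7, so its Grundy value is 7.
For row C, compute g(0), g(1), … with moves {2, 3, 5}:
g(0) = mex{} = 0
g(1) = mex{} = 0
g(2) = mex{0} = 1
g(3) = mex{0} = 1
g(4) = mex{0,1} = 2
g(5) = mex{0,1} = 2
g(6) = mex{0,1,2} = 3
g(7) = mex{1,2} = 0
g(8) = mex{1,2,3} = 0
g(9) = mex{0,2,3} = 1
g(10) = mex{0,2} = 1
g(11) = mex{0,1,3} = 2
g(12) = mex{0,1} = 2
g(13) = mex{0,1,2} = 3
g(14) = mex{1,2} = 0
So g(14) = 0.
By the Sprague-Grundy theorem, the Grundy value of a sum of independent games is the XOR of the component values.
Combined value = 5 XOR 7 XOR 0 = 2.

2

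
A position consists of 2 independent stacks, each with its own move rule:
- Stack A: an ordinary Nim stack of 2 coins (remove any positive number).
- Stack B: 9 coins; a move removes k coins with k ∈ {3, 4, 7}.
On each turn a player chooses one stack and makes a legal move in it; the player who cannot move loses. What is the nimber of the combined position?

Stack A is a plain Nim stack of size 2, so its Grundy value is 2.
For stack B, compute g(0), g(1), … with moves {3, 4, 7}:
g(0) = mex{} = 0
g(1) = mex{} = 0
g(2) = mex{} = 0
g(3) = mex{0} = 1
g(4) = mex{0} = 1
g(5) = mex{0} = 1
g(6) = mex{0,1} = 2
g(7) = mex{0,1} = 2
g(8) = mex{0,1} = 2
g(9) = mex{0,1,2} = 3
So g(9) = 3.
The value of a disjunctive sum is the nim-sum of the parts.
Combined value = 2 ⊕ 3 = 1.

1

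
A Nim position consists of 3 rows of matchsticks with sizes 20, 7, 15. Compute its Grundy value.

28

Write each in binary and XOR column by column:
  10100  (20)
  00111  (7)
  01111  (15)
  -----
  11100  (28)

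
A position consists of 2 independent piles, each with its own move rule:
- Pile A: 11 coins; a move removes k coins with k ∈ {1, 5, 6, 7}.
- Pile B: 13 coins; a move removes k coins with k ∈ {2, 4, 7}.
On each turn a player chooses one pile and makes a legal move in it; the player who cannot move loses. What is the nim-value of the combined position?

1

Build the Grundy sequence for pile A with g(k) = mex{g(k−s) : s ∈ {1, 5, 6, 7}, s ≤ k}:
g(0) = mex{} = 0
g(1) = mex{0} = 1
g(2) = mex{1} = 0
g(3) = mex{0} = 1
g(4) = mex{1} = 0
g(5) = mex{0} = 1
g(6) = mex{0,1} = 2
g(7) = mex{0,1,2} = 3
g(8) = mex{0,1,3} = 2
g(9) = mex{0,1,2} = 3
g(10) = mex{0,1,3} = 2
g(11) = mex{0,1,2} = 3
So g(11) = 3.
Grundy values for pile B (subtraction set {2, 4, 7}):
g(0) = mex{} = 0
g(1) = mex{} = 0
g(2) = mex{0} = 1
g(3) = mex{0} = 1
g(4) = mex{0,1} = 2
g(5) = mex{0,1} = 2
g(6) = mex{1,2} = 0
g(7) = mex{0,1,2} = 3
g(8) = mex{0,2} = 1
g(9) = mex{1,2,3} = 0
g(10) = mex{0,1} = 2
g(11) = mex{0,2,3} = 1
g(12) = mex{1,2} = 0
g(13) = mex{0,1} = 2
So g(13) = 2.
The value of a disjunctive sum is the nim-sum of the parts.
Combined value = 3 XOR 2 = 1.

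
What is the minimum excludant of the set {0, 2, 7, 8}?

1

0 is in the set but 1 is not, so the mex is 1.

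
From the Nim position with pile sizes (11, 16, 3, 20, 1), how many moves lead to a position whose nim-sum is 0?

1

Compute the nim-sum pairwise:
11 XOR 16 = 27
27 XOR 3 = 24
24 XOR 20 = 12
12 XOR 1 = 13
The overall nim-sum is X = 13. A pile of size p has a winning move iff p XOR X < p (reduce it to p XOR X).
  11: 11 XOR 13 = 6 < 11 — winning move (to 6).
  16: 16 XOR 13 = 29 ≥ 16 — no move.
  3: 3 XOR 13 = 14 ≥ 3 — no move.
  20: 20 XOR 13 = 25 ≥ 20 — no move.
  1: 1 XOR 13 = 12 ≥ 1 — no move.
That gives 1 winning move.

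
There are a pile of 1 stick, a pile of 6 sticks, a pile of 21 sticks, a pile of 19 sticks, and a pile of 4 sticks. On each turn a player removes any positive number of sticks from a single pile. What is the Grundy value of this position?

Bitwise XOR of the heap sizes:
  00001  (1)
  00110  (6)
  10101  (21)
  10011  (19)
  00100  (4)
  -----
  00101  (5)

5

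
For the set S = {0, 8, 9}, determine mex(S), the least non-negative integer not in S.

0 is in the set but 1 is not, so the mex is 1.

1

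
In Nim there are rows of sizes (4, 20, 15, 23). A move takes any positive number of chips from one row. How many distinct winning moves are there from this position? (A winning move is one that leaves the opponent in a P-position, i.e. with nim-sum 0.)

1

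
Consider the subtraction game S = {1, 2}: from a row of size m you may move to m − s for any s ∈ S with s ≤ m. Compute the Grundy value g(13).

1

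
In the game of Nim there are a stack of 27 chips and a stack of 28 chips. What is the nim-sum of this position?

7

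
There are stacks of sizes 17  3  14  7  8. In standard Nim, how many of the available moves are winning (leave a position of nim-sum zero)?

1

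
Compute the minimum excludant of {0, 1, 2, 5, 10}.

3

The values 0, 1, 2 are all present; 3 is the first non-negative integer missing from the set.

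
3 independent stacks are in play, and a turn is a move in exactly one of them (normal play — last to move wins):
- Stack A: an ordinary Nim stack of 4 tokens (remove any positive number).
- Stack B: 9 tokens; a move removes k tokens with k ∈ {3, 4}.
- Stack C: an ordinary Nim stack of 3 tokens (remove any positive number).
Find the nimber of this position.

7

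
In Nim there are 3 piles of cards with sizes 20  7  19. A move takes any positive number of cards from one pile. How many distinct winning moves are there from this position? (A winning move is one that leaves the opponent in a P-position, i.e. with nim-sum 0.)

Nim-sum: 20 XOR 7 XOR 19 = 0.
The nim-sum is already 0, so every move leaves a nonzero nim-sum — there are no winning moves.

0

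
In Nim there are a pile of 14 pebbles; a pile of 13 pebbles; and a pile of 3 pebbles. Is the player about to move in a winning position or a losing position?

Losing position

Nim-sum: 14 ^ 13 ^ 3 = 0.
The nim-sum is 0, so this is a P-position: the player to move is in a losing position under optimal play.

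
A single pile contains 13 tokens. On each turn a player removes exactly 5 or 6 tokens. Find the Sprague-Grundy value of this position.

0

Grundy values for subtraction set {5, 6}:
k:     0  1  2  3  4  5  6  7  8  9 10 11 12 13
g(k):  0  0  0  0  0  1  1  1  1  1  2  0  0  0
So g(13) = 0.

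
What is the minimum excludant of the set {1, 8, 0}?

2

The values 0, 1 are all present; 2 is the first non-negative integer missing from the set.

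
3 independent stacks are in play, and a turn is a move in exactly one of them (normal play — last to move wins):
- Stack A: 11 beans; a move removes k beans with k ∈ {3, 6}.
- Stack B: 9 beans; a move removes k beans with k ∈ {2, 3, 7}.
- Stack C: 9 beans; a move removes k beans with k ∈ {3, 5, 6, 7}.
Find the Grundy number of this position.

1

Grundy values for stack A (subtraction set {3, 6}):
g(0) = mex{} = 0
g(1) = mex{} = 0
g(2) = mex{} = 0
g(3) = mex{0} = 1
g(4) = mex{0} = 1
g(5) = mex{0} = 1
g(6) = mex{0,1} = 2
g(7) = mex{0,1} = 2
g(8) = mex{0,1} = 2
g(9) = mex{1,2} = 0
g(10) = mex{1,2} = 0
g(11) = mex{1,2} = 0
So g(11) = 0.
Build the Grundy sequence for stack B with g(k) = mex{g(k−s) : s ∈ {2, 3, 7}, s ≤ k}:
k:     0  1  2  3  4  5  6  7  8  9
g(k):  0  0  1  1  2  0  0  1  1  2
So g(9) = 2.
Build the Grundy sequence for stack C with g(k) = mex{g(k−s) : s ∈ {3, 5, 6, 7}, s ≤ k}:
k:     0  1  2  3  4  5  6  7  8  9
g(k):  0  0  0  1  1  1  2  2  2  3
So g(9) = 3.
By the Sprague-Grundy theorem, the Grundy value of a sum of independent games is the XOR of the component values.
Combined value = 0 ⊕ 2 ⊕ 3 = 1.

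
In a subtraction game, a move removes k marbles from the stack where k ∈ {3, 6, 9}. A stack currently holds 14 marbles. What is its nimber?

0

Build the Grundy sequence with g(k) = mex{g(k−s) : s ∈ {3, 6, 9}, s ≤ k}:
k:     0  1  2  3  4  5  6  7  8  9 10 11 12 13 14
g(k):  0  0  0  1  1  1  2  2  2  3  3  3  0  0  0
So g(14) = 0.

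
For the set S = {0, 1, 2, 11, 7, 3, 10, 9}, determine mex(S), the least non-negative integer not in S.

4

The values 0, 1, 2, 3 are all present; 4 is the first non-negative integer missing from the set.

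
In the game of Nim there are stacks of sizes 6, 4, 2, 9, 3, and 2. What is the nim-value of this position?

8

Compute the nim-sum pairwise:
6 XOR 4 = 2
2 XOR 2 = 0
0 XOR 9 = 9
9 XOR 3 = 10
10 XOR 2 = 8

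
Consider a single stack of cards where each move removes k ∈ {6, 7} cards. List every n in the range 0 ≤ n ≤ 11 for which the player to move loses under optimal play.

0, 1, 2, 3, 4, 5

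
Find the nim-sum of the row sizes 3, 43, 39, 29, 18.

0

Bitwise XOR of the heap sizes:
  000011  (3)
  101011  (43)
  100111  (39)
  011101  (29)
  010010  (18)
  ------
  000000  (0)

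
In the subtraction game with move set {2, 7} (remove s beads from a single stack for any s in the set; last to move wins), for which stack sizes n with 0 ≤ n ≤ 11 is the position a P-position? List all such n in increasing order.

0, 1, 4, 5, 9, 10

Grundy values for subtraction set {2, 7}:
g(0) = mex{} = 0
g(1) = mex{} = 0
g(2) = mex{0} = 1
g(3) = mex{0} = 1
g(4) = mex{1} = 0
g(5) = mex{1} = 0
g(6) = mex{0} = 1
g(7) = mex{0} = 1
g(8) = mex{0,1} = 2
g(9) = mex{1} = 0
g(10) = mex{1,2} = 0
g(11) = mex{0} = 1
The P-positions (g = 0) in 0..11 are 0, 1, 4, 5, 9, 10.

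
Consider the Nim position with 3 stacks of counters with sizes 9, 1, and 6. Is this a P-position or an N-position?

Nim-sum: 9 ^ 1 ^ 6 = 14.
The nim-sum is 14 ≠ 0, so this is an N-position: the player to move can win.

N-position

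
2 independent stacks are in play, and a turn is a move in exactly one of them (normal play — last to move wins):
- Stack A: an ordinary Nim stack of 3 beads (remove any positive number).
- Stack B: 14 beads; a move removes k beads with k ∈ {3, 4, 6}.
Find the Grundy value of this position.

2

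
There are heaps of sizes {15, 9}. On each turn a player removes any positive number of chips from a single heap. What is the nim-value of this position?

6

Nim-sum: 15 XOR 9 = 6.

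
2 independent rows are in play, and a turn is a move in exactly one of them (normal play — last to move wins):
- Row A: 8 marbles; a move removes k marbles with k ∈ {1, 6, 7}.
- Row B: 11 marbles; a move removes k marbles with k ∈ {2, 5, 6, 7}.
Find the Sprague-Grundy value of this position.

For row A, compute g(0), g(1), … with moves {1, 6, 7}:
g(0) = mex{} = 0
g(1) = mex{0} = 1
g(2) = mex{1} = 0
g(3) = mex{0} = 1
g(4) = mex{1} = 0
g(5) = mex{0} = 1
g(6) = mex{0,1} = 2
g(7) = mex{0,1,2} = 3
g(8) = mex{0,1,3} = 2
So g(8) = 2.
Build the Grundy sequence for row B with g(k) = mex{g(k−s) : s ∈ {2, 5, 6, 7}, s ≤ k}:
g(0) = mex{} = 0
g(1) = mex{} = 0
g(2) = mex{0} = 1
g(3) = mex{0} = 1
g(4) = mex{1} = 0
g(5) = mex{0,1} = 2
g(6) = mex{0} = 1
g(7) = mex{0,1,2} = 3
g(8) = mex{0,1} = 2
g(9) = mex{0,1,3} = 2
g(10) = mex{0,1,2} = 3
g(11) = mex{0,1,2} = 3
So g(11) = 3.
The value of a disjunctive sum is the nim-sum of the parts.
Combined value = 2 ⊕ 3 = 1.

1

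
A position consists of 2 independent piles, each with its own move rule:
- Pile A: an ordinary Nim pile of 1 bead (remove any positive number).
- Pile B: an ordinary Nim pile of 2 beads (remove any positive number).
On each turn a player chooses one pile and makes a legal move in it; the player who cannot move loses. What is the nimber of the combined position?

Pile A is a plain Nim pile of size 1, so its Grundy value is 1.
Pile B is a plain Nim pile of size 2, so its Grundy value is 2.
By the Sprague-Grundy theorem, the Grundy value of a sum of independent games is the XOR of the component values.
Combined value = 1 ⊕ 2 = 3.

3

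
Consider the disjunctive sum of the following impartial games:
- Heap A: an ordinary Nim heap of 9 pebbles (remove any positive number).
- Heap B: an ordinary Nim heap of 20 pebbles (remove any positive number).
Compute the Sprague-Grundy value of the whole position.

29

Heap A is a plain Nim heap of size 9, so its Grundy value is 9.
Heap B is a plain Nim heap of size 20, so its Grundy value is 20.
By the Sprague-Grundy theorem, the Grundy value of a sum of independent games is the XOR of the component values.
Combined value = 9 XOR 20 = 29.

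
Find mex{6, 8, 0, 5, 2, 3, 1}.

4

The values 0, 1, 2, 3 are all present; 4 is the first non-negative integer missing from the set.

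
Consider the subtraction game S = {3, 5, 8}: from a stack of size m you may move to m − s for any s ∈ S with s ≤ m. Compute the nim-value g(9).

3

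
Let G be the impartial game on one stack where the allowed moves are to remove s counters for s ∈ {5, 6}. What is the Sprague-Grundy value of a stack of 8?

Grundy values for subtraction set {5, 6}:
g(0) = mex{} = 0
g(1) = mex{} = 0
g(2) = mex{} = 0
g(3) = mex{} = 0
g(4) = mex{} = 0
g(5) = mex{0} = 1
g(6) = mex{0} = 1
g(7) = mex{0} = 1
g(8) = mex{0} = 1
So g(8) = 1.

1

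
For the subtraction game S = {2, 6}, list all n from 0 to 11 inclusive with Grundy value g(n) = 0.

0, 1, 4, 5, 8, 9

Compute g(0), g(1), … for moves {2, 6}:
k:     0  1  2  3  4  5  6  7  8  9 10 11
g(k):  0  0  1  1  0  0  1  1  0  0  1  1
The P-positions (g = 0) in 0..11 are 0, 1, 4, 5, 8, 9.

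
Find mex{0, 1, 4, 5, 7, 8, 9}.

2

The values 0, 1 are all present; 2 is the first non-negative integer missing from the set.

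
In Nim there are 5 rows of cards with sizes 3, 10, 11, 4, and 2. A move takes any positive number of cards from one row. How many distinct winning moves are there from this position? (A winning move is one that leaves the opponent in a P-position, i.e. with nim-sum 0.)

1

Compute the nim-sum pairwise:
3 XOR 10 = 9
9 XOR 11 = 2
2 XOR 4 = 6
6 XOR 2 = 4
The overall nim-sum is X = 4. A row of size p has a winning move iff p XOR X < p (reduce it to p XOR X).
  3: 3 XOR 4 = 7 ≥ 3 — no move.
  10: 10 XOR 4 = 14 ≥ 10 — no move.
  11: 11 XOR 4 = 15 ≥ 11 — no move.
  4: 4 XOR 4 = 0 < 4 — winning move (to 0).
  2: 2 XOR 4 = 6 ≥ 2 — no move.
That gives 1 winning move.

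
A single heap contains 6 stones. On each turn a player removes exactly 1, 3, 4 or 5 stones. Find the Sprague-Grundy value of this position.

2

Build the Grundy sequence with g(k) = mex{g(k−s) : s ∈ {1, 3, 4, 5}, s ≤ k}:
k:     0  1  2  3  4  5  6
g(k):  0  1  0  1  2  3  2
So g(6) = 2.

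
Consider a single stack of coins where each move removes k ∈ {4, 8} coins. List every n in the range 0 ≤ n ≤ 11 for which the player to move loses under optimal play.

0, 1, 2, 3

Grundy values for subtraction set {4, 8}:
k:     0  1  2  3  4  5  6  7  8  9 10 11
g(k):  0  0  0  0  1  1  1  1  2  2  2  2
The P-positions (g = 0) in 0..11 are 0, 1, 2, 3.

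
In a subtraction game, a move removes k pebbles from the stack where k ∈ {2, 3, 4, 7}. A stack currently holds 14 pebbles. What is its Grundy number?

Build the Grundy sequence with g(k) = mex{g(k−s) : s ∈ {2, 3, 4, 7}, s ≤ k}:
k:     0  1  2  3  4  5  6  7  8  9 10 11 12 13 14
g(k):  0  0  1  1  2  2  0  3  1  4  2  0  0  1  1
So g(14) = 1.

1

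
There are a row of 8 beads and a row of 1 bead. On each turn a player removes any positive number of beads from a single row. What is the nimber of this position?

9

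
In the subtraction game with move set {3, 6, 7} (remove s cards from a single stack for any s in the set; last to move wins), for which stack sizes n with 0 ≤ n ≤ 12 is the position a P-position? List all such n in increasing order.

0, 1, 2, 10, 11, 12

Compute g(0), g(1), … for moves {3, 6, 7}:
g(0) = mex{} = 0
g(1) = mex{} = 0
g(2) = mex{} = 0
g(3) = mex{0} = 1
g(4) = mex{0} = 1
g(5) = mex{0} = 1
g(6) = mex{0,1} = 2
g(7) = mex{0,1} = 2
g(8) = mex{0,1} = 2
g(9) = mex{0,1,2} = 3
g(10) = mex{1,2} = 0
g(11) = mex{1,2} = 0
g(12) = mex{1,2,3} = 0
The P-positions (g = 0) in 0..12 are 0, 1, 2, 10, 11, 12.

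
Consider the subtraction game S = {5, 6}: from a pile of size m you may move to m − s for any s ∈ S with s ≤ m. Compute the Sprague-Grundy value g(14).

Grundy values for subtraction set {5, 6}:
k:     0  1  2  3  4  5  6  7  8  9 10 11 12 13 14
g(k):  0  0  0  0  0  1  1  1  1  1  2  0  0  0  0
So g(14) = 0.

0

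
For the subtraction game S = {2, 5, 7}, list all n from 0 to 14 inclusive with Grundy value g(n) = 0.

0, 1, 4, 10, 13, 14

Build the Grundy sequence with g(k) = mex{g(k−s) : s ∈ {2, 5, 7}, s ≤ k}:
k:     0  1  2  3  4  5  6  7  8  9 10 11 12 13 14
g(k):  0  0  1  1  0  2  1  3  2  2  0  3  1  0  0
The P-positions (g = 0) in 0..14 are 0, 1, 4, 10, 13, 14.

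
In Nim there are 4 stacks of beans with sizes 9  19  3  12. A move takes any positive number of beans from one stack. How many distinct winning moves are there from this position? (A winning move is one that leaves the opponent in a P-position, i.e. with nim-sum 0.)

1

Compute the nim-sum pairwise:
9 ⊕ 19 = 26
26 ⊕ 3 = 25
25 ⊕ 12 = 21
The overall nim-sum is X = 21. A stack of size p has a winning move iff p XOR X < p (reduce it to p XOR X).
  9: 9 XOR 21 = 28 ≥ 9 — no move.
  19: 19 XOR 21 = 6 < 19 — winning move (to 6).
  3: 3 XOR 21 = 22 ≥ 3 — no move.
  12: 12 XOR 21 = 25 ≥ 12 — no move.
That gives 1 winning move.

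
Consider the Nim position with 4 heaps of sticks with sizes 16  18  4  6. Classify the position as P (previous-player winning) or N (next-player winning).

Compute the nim-sum pairwise:
16 XOR 18 = 2
2 XOR 4 = 6
6 XOR 6 = 0
The nim-sum is 0, so this is a P-position: the player to move is in a losing position under optimal play.

P-position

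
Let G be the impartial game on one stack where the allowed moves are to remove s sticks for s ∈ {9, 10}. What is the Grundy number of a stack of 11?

Grundy values for subtraction set {9, 10}:
k:     0  1  2  3  4  5  6  7  8  9 10 11
g(k):  0  0  0  0  0  0  0  0  0  1  1  1
So g(11) = 1.

1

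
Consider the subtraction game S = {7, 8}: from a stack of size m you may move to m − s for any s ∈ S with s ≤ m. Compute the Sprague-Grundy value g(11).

Grundy values for subtraction set {7, 8}:
g(0) = mex{} = 0
g(1) = mex{} = 0
g(2) = mex{} = 0
g(3) = mex{} = 0
g(4) = mex{} = 0
g(5) = mex{} = 0
g(6) = mex{} = 0
g(7) = mex{0} = 1
g(8) = mex{0} = 1
g(9) = mex{0} = 1
g(10) = mex{0} = 1
g(11) = mex{0} = 1
So g(11) = 1.

1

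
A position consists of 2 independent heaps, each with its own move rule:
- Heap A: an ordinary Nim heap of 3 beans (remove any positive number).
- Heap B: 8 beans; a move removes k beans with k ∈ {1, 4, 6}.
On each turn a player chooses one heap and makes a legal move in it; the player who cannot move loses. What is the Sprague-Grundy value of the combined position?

2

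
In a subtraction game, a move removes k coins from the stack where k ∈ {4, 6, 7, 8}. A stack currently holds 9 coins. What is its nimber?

2

Compute g(0), g(1), … for moves {4, 6, 7, 8}:
k:     0  1  2  3  4  5  6  7  8  9
g(k):  0  0  0  0  1  1  1  1  2  2
So g(9) = 2.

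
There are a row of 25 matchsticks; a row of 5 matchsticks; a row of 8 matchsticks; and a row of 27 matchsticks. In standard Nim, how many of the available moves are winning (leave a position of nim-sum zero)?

3

Bitwise XOR of the heap sizes:
  11001  (25)
  00101  (5)
  01000  (8)
  11011  (27)
  -----
  01111  (15)
The overall nim-sum is X = 15. A row of size p has a winning move iff p XOR X < p (reduce it to p XOR X).
  25: 25 XOR 15 = 22 < 25 — winning move (to 22).
  5: 5 XOR 15 = 10 ≥ 5 — no move.
  8: 8 XOR 15 = 7 < 8 — winning move (to 7).
  27: 27 XOR 15 = 20 < 27 — winning move (to 20).
That gives 3 winning moves.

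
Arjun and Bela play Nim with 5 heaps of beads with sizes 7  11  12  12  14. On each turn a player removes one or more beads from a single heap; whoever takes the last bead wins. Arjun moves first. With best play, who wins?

Arjun wins

Compute the nim-sum pairwise:
7 XOR 11 = 12
12 XOR 12 = 0
0 XOR 12 = 12
12 XOR 14 = 2
The nim-sum is 2 ≠ 0, so this is an N-position: the player to move can win; Arjun has a winning move.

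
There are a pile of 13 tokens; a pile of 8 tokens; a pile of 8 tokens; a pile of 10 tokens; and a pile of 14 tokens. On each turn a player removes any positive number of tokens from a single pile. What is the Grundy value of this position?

9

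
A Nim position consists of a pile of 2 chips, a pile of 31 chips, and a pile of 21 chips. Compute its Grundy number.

Nim-sum: 2 ⊕ 31 ⊕ 21 = 8.

8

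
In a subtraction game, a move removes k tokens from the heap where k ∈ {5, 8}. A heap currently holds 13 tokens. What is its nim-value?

0

Build the Grundy sequence with g(k) = mex{g(k−s) : s ∈ {5, 8}, s ≤ k}:
g(0) = mex{} = 0
g(1) = mex{} = 0
g(2) = mex{} = 0
g(3) = mex{} = 0
g(4) = mex{} = 0
g(5) = mex{0} = 1
g(6) = mex{0} = 1
g(7) = mex{0} = 1
g(8) = mex{0} = 1
g(9) = mex{0} = 1
g(10) = mex{0,1} = 2
g(11) = mex{0,1} = 2
g(12) = mex{0,1} = 2
g(13) = mex{1} = 0
So g(13) = 0.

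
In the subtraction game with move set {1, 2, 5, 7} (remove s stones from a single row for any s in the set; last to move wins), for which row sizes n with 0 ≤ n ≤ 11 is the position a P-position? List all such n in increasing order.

0, 3, 6, 9

Grundy values for subtraction set {1, 2, 5, 7}:
k:     0  1  2  3  4  5  6  7  8  9 10 11
g(k):  0  1  2  0  1  2  0  1  2  0  1  2
The P-positions (g = 0) in 0..11 are 0, 3, 6, 9.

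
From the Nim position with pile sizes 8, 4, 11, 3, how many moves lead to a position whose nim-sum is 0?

1

Nim-sum: 8 ^ 4 ^ 11 ^ 3 = 4.
The overall nim-sum is X = 4. A pile of size p has a winning move iff p XOR X < p (reduce it to p XOR X).
  8: 8 XOR 4 = 12 ≥ 8 — no move.
  4: 4 XOR 4 = 0 < 4 — winning move (to 0).
  11: 11 XOR 4 = 15 ≥ 11 — no move.
  3: 3 XOR 4 = 7 ≥ 3 — no move.
That gives 1 winning move.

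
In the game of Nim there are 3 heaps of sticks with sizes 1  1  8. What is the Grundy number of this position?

8

Compute the nim-sum pairwise:
1 ^ 1 = 0
0 ^ 8 = 8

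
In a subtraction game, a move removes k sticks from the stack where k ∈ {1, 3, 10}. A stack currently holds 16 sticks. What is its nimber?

1

Grundy values for subtraction set {1, 3, 10}:
k:     0  1  2  3  4  5  6  7  8  9 10 11 12 13 14 15 16
g(k):  0  1  0  1  0  1  0  1  0  1  2  3  2  0  1  0  1
So g(16) = 1.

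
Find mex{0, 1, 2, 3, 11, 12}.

4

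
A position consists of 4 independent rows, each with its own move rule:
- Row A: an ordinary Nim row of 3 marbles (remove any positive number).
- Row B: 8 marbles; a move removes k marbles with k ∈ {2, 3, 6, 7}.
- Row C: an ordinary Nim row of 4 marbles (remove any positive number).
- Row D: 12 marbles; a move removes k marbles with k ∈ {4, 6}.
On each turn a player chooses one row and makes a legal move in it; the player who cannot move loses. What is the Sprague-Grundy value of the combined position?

5

Row A is a plain Nim row of size 3, so its Grundy value is 3.
For row B, compute g(0), g(1), … with moves {2, 3, 6, 7}:
g(0) = mex{} = 0
g(1) = mex{} = 0
g(2) = mex{0} = 1
g(3) = mex{0} = 1
g(4) = mex{0,1} = 2
g(5) = mex{1} = 0
g(6) = mex{0,1,2} = 3
g(7) = mex{0,2} = 1
g(8) = mex{0,1,3} = 2
So g(8) = 2.
Row C is a plain Nim row of size 4, so its Grundy value is 4.
Grundy values for row D (subtraction set {4, 6}):
g(0) = mex{} = 0
g(1) = mex{} = 0
g(2) = mex{} = 0
g(3) = mex{} = 0
g(4) = mex{0} = 1
g(5) = mex{0} = 1
g(6) = mex{0} = 1
g(7) = mex{0} = 1
g(8) = mex{0,1} = 2
g(9) = mex{0,1} = 2
g(10) = mex{1} = 0
g(11) = mex{1} = 0
g(12) = mex{1,2} = 0
So g(12) = 0.
By the Sprague-Grundy theorem, the Grundy value of a sum of independent games is the XOR of the component values.
Combined value = 3 XOR 2 XOR 4 XOR 0 = 5.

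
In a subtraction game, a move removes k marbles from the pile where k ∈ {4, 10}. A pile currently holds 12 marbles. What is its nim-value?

1

Grundy values for subtraction set {4, 10}:
g(0) = mex{} = 0
g(1) = mex{} = 0
g(2) = mex{} = 0
g(3) = mex{} = 0
g(4) = mex{0} = 1
g(5) = mex{0} = 1
g(6) = mex{0} = 1
g(7) = mex{0} = 1
g(8) = mex{1} = 0
g(9) = mex{1} = 0
g(10) = mex{0,1} = 2
g(11) = mex{0,1} = 2
g(12) = mex{0} = 1
So g(12) = 1.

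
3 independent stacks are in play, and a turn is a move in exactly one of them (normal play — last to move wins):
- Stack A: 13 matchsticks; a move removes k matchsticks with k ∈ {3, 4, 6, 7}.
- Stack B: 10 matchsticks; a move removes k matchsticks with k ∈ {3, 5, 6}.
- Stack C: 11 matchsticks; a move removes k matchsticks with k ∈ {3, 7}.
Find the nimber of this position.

1

For stack A, compute g(0), g(1), … with moves {3, 4, 6, 7}:
k:     0  1  2  3  4  5  6  7  8  9 10 11 12 13
g(k):  0  0  0  1  1  1  2  2  2  3  0  0  0  1
So g(13) = 1.
Grundy values for stack B (subtraction set {3, 5, 6}):
k:     0  1  2  3  4  5  6  7  8  9 10
g(k):  0  0  0  1  1  1  2  2  2  0  0
So g(10) = 0.
Grundy values for stack C (subtraction set {3, 7}):
k:     0  1  2  3  4  5  6  7  8  9 10 11
g(k):  0  0  0  1  1  1  0  2  2  1  0  0
So g(11) = 0.
By the Sprague-Grundy theorem, the Grundy value of a sum of independent games is the XOR of the component values.
Combined value = 1 ⊕ 0 ⊕ 0 = 1.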